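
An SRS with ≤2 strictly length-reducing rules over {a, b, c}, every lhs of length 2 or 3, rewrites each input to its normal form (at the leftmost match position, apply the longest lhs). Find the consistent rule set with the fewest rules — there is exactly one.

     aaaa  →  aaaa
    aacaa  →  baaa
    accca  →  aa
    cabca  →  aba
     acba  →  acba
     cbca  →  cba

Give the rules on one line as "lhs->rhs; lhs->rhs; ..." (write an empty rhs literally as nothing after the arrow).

  | aaaa
  | aacaa => baaa
  | accca => acca => aca => aa
  | cabca => abca => aba

aac->ba; ca->a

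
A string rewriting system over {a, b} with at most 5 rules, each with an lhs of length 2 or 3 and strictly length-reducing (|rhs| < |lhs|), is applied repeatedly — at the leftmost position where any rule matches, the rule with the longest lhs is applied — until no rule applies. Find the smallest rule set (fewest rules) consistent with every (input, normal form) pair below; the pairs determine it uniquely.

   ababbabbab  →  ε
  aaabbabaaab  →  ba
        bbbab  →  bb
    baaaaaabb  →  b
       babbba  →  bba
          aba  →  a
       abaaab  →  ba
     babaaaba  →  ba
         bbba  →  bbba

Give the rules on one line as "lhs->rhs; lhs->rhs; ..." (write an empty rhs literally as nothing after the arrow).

aa->a; aab->ba; ab->; bab->

  | ababbabbab => abbabbab => babbab => bab => ε
  | aaabbabaaab => aabbabaaab => bababaaab => abaaab => aaab => aab => ba
  | bbbab => bb
  | baaaaaabb => baaaaabb => baaaabb => baaabb => baabb => bbab => b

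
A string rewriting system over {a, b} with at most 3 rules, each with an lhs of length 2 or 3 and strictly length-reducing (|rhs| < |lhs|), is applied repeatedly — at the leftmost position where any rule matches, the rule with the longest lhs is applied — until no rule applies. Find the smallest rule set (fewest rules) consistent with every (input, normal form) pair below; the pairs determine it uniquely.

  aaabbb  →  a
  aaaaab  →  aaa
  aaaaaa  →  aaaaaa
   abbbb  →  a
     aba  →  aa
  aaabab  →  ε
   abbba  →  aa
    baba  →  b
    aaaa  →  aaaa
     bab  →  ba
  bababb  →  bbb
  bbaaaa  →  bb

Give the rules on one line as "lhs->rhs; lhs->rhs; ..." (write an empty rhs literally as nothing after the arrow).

aab->; ab->a; baa->b

  | aaabbb => abb => ab => a
  | aaaaab => aaa
  | aaaaaa
  | abbbb => abbb => abb => ab => a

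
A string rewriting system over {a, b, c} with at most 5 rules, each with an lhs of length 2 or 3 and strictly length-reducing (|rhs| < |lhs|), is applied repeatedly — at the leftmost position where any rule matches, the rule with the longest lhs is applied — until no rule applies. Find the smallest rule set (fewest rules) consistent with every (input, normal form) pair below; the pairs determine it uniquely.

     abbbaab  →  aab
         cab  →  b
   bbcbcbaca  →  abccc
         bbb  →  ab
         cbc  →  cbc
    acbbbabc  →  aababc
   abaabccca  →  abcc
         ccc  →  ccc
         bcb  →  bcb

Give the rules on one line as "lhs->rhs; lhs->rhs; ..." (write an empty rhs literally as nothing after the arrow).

  | abbbaab => aabaab => aaccb => aacb => aab
  | cab => b
  | bbcbcbaca => acbcbaca => abcbaca => abcbaa => abccc
  | bbb => ab

ac->a; baa->cc; bb->a; ca->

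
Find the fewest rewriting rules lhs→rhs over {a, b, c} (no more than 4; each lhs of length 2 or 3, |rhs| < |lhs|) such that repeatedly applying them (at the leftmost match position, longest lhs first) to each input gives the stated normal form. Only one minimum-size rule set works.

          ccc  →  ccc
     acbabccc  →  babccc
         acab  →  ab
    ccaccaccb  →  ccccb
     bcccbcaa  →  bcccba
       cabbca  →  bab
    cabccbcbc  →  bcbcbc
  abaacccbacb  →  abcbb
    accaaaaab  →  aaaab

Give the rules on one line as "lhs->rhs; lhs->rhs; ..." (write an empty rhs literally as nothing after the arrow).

  | ccc
  | acbabccc => babccc
  | acab => ab
  | ccaccaccb => cccaccb => ccccb

ac->; ca->; cab->ba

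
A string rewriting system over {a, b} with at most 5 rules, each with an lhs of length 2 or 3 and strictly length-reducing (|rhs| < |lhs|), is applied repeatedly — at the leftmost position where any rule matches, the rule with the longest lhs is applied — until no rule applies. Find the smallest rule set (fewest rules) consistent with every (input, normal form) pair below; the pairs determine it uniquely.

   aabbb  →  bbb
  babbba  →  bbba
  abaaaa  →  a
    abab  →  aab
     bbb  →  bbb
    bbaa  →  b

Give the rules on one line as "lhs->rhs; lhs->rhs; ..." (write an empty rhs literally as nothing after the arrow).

aaa->a; abb->bb; baa->; bab->ab

  | aabbb => abbb => bbb
  | babbba => abbba => bbba
  | abaaaa => aaa => a
  | abab => aab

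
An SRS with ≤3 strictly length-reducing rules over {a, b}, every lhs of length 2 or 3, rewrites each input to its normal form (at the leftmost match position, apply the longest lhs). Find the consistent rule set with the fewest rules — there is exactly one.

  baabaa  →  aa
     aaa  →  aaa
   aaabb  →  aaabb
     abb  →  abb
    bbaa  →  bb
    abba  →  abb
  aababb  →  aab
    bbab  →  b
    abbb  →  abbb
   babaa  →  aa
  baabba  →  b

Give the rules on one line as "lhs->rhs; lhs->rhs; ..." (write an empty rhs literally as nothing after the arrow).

  | baabaa => babaa => aa
  | aaa
  | aaabb
  | abb

ba->b; bab->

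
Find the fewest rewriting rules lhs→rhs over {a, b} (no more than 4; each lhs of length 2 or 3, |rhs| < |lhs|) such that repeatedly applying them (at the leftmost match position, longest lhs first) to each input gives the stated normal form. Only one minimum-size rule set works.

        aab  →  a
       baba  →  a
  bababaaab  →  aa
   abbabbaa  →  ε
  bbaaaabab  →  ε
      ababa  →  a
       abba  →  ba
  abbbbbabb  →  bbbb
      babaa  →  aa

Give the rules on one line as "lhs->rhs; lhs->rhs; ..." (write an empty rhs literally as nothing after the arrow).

  | aab => a
  | baba => a
  | bababaaab => abaaab => aaab => aa
  | abbabbaa => babbaa => baa => ε

ab->; baa->; bab->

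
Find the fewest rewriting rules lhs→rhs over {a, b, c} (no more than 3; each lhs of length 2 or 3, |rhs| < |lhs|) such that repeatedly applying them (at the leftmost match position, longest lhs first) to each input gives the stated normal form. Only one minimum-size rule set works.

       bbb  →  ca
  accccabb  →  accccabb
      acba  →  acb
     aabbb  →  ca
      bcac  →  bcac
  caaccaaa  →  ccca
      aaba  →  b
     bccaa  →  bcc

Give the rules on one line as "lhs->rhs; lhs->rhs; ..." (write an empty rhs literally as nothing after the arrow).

aa->; ba->b; bbb->ca

  | bbb => ca
  | accccabb
  | acba => acb
  | aabbb => bbb => ca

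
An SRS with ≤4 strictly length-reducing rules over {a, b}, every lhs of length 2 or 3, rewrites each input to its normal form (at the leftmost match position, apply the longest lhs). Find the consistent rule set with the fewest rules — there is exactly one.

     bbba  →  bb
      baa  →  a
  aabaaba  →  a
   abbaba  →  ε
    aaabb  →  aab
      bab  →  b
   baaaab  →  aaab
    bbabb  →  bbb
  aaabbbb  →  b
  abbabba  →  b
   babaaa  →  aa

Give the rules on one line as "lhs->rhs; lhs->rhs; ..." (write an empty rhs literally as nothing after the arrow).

aba->; abb->b; ba->

  | bbba => bb
  | baa => a
  | aabaaba => aaba => a
  | abbaba => baba => ba => ε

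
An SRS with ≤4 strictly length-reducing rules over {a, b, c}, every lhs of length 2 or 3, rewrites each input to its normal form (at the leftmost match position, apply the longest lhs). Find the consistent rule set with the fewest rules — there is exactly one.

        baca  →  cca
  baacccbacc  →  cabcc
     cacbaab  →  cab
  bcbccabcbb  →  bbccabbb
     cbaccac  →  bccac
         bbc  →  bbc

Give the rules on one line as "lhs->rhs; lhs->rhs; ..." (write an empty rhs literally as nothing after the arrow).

  | baca => cca
  | baacccbacc => cacccbacc => caccbcc => cacbcc => cabcc
  | cacbaab => cabab => cacb => cab
  | bcbccabcbb => bbccabcbb => bbccabbb

ba->c; cb->b; cba->b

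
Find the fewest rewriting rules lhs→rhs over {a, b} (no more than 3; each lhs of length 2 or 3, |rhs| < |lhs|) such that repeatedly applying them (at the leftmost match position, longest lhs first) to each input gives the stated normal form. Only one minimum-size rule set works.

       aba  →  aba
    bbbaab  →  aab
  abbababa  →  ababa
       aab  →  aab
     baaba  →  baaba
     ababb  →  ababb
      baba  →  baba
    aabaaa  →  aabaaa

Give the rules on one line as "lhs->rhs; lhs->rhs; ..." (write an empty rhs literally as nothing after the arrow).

  | aba
  | bbbaab => aab
  | abbababa => ababa
  | aab

bba->; bbb->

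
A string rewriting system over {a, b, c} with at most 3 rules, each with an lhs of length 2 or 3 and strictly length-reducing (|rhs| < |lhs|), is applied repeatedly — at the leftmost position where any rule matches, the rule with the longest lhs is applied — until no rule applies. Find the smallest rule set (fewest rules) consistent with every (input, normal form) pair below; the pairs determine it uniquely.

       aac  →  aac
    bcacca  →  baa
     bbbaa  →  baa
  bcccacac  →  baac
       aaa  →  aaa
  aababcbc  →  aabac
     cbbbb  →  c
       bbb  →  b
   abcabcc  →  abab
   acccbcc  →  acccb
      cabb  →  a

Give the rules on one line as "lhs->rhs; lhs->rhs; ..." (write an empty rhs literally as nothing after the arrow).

  | aac
  | bcacca => bacca => baca => baa
  | bbbaa => baa
  | bcccacac => bccacac => bcacac => bacac => baac

bb->; bc->b; ca->a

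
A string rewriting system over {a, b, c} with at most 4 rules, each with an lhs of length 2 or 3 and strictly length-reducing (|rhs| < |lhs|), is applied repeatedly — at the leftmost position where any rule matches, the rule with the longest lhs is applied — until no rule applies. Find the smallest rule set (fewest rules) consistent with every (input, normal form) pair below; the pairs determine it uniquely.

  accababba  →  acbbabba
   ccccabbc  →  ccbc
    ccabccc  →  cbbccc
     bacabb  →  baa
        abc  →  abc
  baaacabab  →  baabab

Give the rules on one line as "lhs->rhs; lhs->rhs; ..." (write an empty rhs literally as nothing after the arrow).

  | accababba => acbbabba
  | ccccabbc => cccbbbc => cccac => ccbc
  | ccabccc => cbbccc
  | bacabb => babbb => baa

aac->; bbb->a; ca->b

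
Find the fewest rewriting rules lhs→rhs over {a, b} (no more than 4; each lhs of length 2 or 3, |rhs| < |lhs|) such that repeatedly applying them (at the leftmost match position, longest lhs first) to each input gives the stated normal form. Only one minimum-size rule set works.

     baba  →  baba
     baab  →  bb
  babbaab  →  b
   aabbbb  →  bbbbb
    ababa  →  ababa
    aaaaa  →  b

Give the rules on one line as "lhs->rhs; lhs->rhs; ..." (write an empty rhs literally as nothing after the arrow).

  | baba
  | baab => aab => bb
  | babbaab => babaab => baaab => aaab => b
  | aabbbb => bbbbb

aa->b; aaa->; baa->aa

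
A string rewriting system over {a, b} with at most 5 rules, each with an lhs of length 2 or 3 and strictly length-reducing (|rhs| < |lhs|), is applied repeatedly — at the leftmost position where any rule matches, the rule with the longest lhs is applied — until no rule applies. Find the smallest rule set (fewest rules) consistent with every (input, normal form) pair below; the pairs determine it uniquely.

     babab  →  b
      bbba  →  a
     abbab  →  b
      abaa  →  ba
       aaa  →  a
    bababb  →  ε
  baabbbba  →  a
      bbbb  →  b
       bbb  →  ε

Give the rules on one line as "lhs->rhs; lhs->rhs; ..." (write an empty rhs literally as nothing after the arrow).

aa->a; ab->b; bb->; bbb->

  | babab => bbab => ab => b
  | bbba => a
  | abbab => bbab => ab => b
  | abaa => baa => ba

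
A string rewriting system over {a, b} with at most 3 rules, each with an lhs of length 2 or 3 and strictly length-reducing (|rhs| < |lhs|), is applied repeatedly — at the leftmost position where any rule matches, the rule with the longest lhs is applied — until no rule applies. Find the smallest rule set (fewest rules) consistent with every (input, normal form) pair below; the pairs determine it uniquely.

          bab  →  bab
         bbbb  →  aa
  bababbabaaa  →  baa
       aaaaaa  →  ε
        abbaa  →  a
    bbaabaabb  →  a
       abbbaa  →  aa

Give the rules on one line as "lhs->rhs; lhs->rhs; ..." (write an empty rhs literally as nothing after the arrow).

aaa->; aab->; bb->a

  | bab
  | bbbb => abb => aa
  | bababbabaaa => babaaabaaa => babbaaa => baaaaa => baa
  | aaaaaa => aaa => ε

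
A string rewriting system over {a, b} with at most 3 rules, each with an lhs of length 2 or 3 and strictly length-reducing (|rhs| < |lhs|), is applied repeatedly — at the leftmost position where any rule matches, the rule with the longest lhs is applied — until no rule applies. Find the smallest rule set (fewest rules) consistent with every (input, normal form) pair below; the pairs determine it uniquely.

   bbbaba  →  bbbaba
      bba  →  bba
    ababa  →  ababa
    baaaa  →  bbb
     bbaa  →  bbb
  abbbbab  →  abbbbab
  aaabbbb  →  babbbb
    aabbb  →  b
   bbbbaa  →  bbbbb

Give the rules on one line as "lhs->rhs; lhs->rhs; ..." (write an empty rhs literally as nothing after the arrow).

  | bbbaba
  | bba
  | ababa
  | baaaa => bbaa => bbb

aa->b; aab->aa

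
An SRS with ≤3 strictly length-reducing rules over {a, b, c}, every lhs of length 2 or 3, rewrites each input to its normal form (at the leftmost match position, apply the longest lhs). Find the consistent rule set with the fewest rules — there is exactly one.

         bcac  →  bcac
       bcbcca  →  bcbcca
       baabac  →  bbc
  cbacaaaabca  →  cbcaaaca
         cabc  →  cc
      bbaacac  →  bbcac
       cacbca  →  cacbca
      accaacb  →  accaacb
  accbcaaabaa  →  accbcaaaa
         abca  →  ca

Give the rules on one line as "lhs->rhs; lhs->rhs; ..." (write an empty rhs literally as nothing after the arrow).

  | bcac
  | bcbcca
  | baabac => babac => bbac => bbc
  | cbacaaaabca => cbcaaaabca => cbcaaaca

ab->; ba->b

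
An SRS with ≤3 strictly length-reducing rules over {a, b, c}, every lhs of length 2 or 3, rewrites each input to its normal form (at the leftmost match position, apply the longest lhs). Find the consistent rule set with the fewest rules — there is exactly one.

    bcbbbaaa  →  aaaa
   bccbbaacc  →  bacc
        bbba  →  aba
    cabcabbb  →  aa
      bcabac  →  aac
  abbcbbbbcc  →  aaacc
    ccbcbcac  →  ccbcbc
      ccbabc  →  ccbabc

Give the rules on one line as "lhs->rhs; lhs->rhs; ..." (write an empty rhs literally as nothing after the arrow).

bb->a; ca->

  | bcbbbaaa => bcabaaa => bbaaa => aaaa
  | bccbbaacc => bccaaacc => bcaacc => bacc
  | bbba => aba
  | cabcabbb => bcabbb => bbbb => abb => aa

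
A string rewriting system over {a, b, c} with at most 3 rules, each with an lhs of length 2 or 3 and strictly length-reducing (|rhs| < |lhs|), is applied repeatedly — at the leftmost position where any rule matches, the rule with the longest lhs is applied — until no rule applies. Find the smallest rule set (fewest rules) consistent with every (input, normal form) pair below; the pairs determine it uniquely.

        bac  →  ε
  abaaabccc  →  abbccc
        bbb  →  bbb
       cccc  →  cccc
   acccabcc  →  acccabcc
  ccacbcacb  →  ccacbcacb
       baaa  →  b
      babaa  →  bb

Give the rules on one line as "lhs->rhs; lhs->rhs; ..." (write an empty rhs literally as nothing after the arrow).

  | bac => ε
  | abaaabccc => abaabccc => ababccc => abbccc
  | bbb
  | cccc

ba->b; bac->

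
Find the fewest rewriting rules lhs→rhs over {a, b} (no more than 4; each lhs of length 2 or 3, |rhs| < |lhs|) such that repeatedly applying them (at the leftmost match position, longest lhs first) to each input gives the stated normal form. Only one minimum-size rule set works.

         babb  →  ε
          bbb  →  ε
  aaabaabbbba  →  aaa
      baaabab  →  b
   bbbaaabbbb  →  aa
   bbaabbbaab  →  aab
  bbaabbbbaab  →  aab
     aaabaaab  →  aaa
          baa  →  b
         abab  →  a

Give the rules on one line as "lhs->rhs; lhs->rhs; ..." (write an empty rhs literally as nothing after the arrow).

  | babb => bbb => bb => ε
  | bbb => bb => ε
  | aaabaabbbba => aaababbbba => aaabbbbba => aaabbbba => aaabbba => aaabba => aaa
  | baaabab => baabab => babab => bbab => b

ba->b; bb->; bba->; bbb->bb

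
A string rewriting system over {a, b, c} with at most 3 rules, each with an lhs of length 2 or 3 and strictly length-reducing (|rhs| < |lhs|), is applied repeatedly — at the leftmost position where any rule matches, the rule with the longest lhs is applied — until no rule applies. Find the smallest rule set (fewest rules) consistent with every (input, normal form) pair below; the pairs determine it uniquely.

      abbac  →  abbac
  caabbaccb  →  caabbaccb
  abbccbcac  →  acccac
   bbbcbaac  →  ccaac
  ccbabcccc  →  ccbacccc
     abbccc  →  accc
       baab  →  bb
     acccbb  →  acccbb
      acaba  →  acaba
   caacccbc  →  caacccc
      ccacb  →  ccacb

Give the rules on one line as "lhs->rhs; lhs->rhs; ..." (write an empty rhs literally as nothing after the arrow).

baa->b; bc->c; bcb->cc

  | abbac
  | caabbaccb
  | abbccbcac => abccbcac => accbcac => acccac
  | bbbcbaac => bbccaac => bccaac => ccaac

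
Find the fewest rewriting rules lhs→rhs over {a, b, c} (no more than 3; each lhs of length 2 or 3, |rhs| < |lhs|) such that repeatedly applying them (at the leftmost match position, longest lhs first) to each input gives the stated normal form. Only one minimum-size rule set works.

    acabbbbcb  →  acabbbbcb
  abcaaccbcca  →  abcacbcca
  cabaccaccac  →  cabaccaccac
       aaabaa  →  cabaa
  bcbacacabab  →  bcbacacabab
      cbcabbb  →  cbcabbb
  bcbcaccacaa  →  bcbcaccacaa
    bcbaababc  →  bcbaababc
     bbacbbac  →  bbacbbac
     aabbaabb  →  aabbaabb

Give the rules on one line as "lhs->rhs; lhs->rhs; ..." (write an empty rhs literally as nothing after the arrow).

aaa->ca; aac->a

  | acabbbbcb
  | abcaaccbcca => abcacbcca
  | cabaccaccac
  | aaabaa => cabaa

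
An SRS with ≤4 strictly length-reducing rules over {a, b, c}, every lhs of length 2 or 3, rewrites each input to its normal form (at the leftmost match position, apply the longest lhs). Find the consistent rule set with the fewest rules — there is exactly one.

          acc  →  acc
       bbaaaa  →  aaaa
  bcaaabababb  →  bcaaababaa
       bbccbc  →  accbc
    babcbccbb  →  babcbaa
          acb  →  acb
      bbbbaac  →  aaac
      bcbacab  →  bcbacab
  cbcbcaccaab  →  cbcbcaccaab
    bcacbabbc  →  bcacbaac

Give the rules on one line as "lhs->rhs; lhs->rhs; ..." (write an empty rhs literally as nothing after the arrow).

bb->a; bba->a; bcc->ba

  | acc
  | bbaaaa => aaaa
  | bcaaabababb => bcaaababaa
  | bbccbc => accbc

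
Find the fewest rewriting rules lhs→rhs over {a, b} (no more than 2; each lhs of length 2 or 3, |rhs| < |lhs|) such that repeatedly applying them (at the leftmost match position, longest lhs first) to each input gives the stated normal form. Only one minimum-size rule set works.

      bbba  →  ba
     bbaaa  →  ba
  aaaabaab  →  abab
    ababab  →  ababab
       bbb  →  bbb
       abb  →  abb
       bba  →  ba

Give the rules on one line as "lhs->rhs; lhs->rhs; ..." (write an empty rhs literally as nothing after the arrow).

  | bbba => bba => ba
  | bbaaa => baaa => baa => ba
  | aaaabaab => aaabaab => aabaab => abaab => abab
  | ababab

aa->a; bba->ba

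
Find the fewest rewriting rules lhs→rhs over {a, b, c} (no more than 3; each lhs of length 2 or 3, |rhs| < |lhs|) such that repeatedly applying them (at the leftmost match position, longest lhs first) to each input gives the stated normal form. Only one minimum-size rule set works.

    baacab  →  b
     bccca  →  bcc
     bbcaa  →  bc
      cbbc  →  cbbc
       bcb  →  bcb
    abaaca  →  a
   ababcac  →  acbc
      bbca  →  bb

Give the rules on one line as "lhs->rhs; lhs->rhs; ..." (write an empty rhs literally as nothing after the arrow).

  | baacab => cacab => cab => b
  | bccca => bcc
  | bbcaa => bba => bc
  | cbbc

ba->c; ca->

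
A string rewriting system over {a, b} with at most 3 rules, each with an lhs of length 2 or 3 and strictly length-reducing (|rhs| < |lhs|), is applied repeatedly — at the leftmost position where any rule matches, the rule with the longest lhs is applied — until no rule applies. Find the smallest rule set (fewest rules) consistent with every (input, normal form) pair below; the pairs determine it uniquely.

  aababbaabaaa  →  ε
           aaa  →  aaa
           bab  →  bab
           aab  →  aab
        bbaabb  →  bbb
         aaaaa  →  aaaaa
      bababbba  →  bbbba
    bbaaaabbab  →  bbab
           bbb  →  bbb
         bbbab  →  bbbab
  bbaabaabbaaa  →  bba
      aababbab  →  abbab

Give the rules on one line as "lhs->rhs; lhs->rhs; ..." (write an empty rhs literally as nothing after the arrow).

aba->; baa->

  | aababbaabaaa => abbaabaaa => abbaaa => aba => ε
  | aaa
  | bab
  | aab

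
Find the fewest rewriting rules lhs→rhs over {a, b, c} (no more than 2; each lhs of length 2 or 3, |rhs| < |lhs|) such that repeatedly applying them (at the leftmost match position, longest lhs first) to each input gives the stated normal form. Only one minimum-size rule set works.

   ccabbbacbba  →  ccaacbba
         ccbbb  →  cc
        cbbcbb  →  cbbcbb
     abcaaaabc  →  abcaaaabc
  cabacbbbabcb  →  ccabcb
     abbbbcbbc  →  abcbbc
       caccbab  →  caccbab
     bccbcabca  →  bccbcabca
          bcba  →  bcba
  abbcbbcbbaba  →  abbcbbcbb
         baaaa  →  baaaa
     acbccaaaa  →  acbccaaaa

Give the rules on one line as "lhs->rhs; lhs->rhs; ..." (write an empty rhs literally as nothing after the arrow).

aba->; bbb->

  | ccabbbacbba => ccaacbba
  | ccbbb => cc
  | cbbcbb
  | abcaaaabc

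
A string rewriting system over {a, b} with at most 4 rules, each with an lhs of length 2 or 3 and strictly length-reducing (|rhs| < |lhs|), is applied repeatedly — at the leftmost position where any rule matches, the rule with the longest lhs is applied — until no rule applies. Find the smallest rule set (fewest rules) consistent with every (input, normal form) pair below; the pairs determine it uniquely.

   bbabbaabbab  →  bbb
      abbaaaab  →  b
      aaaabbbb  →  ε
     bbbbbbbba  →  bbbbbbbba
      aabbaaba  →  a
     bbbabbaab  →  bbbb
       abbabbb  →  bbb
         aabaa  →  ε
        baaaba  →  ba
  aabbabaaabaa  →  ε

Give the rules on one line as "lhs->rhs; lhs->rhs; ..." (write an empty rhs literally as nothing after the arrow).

aa->; aab->aa; ab->

  | bbabbaabbab => bbbaabbab => bbbaabab => bbbaaab => bbbab => bbb
  | abbaaaab => baaaab => baab => baa => b
  | aaaabbbb => aabbbb => aabbb => aabb => aab => aa => ε
  | bbbbbbbba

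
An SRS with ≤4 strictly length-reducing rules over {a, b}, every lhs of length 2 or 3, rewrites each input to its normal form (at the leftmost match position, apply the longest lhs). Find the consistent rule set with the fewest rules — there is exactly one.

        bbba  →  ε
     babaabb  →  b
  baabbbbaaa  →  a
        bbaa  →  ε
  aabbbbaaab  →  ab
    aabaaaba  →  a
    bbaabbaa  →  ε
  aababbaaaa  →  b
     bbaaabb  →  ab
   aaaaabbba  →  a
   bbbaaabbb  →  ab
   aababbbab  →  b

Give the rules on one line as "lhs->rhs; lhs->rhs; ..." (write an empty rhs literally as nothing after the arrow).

  | bbba => bba => ba => ε
  | babaabb => baabb => bb => b
  | baabbbbaaa => bbbbaaa => bbbaaa => bbaaa => baaa => a
  | bbaa => baa => ε

aa->b; ba->; baa->; bb->b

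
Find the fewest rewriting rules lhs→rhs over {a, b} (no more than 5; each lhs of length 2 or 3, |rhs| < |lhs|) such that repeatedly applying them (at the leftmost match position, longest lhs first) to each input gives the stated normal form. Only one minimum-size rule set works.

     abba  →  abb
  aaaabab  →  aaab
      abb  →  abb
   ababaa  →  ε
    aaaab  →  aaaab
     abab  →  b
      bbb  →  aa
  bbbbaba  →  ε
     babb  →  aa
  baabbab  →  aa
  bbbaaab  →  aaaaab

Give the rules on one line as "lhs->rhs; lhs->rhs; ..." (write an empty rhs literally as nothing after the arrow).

  | abba => abb
  | aaaabab => aaab
  | abb
  | ababaa => baa => ε

aba->; ba->b; baa->; bbb->aa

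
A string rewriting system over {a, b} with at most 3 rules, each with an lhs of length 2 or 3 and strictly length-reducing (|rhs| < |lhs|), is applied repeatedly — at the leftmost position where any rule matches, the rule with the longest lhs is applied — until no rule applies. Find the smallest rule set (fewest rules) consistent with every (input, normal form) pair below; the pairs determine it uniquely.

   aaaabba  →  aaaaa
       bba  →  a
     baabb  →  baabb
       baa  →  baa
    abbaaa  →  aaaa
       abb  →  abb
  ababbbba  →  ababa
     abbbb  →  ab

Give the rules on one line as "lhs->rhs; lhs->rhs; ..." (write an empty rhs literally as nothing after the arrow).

bba->a; bbb->

  | aaaabba => aaaaa
  | bba => a
  | baabb
  | baa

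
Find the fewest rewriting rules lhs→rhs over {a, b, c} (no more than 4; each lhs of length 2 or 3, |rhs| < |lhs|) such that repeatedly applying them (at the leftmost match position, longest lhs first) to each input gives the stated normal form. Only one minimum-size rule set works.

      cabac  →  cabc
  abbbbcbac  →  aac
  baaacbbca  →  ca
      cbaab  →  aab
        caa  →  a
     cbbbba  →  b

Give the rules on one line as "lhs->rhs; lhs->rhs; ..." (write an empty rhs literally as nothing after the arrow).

ba->b; bb->; caa->a; cb->

  | cabac => cabc
  | abbbbcbac => abbcbac => acbac => aac
  | baaacbbca => baacbbca => bacbbca => bcbbca => bbca => ca
  | cbaab => aab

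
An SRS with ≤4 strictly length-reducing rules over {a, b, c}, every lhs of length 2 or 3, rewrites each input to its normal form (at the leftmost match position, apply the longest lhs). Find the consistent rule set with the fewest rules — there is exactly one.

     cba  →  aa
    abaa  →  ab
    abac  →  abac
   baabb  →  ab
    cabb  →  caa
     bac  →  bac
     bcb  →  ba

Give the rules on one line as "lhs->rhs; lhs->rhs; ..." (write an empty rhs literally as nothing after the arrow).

  | cba => aa
  | abaa => ab
  | abac
  | baabb => bbb => ab

baa->b; bb->a; cb->a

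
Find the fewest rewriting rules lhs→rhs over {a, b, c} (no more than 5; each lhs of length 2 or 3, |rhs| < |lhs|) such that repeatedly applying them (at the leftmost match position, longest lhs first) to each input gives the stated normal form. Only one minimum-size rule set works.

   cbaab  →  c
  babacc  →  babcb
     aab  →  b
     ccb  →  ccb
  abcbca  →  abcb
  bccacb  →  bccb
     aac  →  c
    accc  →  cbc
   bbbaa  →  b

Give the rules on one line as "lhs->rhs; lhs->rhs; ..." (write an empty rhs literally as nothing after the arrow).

aa->; acc->cb; bb->; ca->

  | cbaab => cbb => c
  | babacc => babcb
  | aab => b
  | ccb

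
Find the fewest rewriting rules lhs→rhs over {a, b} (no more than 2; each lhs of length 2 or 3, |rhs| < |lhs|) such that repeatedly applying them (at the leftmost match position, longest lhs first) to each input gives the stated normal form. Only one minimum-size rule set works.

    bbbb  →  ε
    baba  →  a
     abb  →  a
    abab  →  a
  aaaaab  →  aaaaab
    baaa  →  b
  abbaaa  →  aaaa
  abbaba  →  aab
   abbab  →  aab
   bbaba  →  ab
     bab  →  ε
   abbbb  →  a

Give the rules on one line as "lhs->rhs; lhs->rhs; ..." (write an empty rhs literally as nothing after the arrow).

  | bbbb => bb => ε
  | baba => bba => a
  | abb => a
  | abab => abb => a

ba->b; bb->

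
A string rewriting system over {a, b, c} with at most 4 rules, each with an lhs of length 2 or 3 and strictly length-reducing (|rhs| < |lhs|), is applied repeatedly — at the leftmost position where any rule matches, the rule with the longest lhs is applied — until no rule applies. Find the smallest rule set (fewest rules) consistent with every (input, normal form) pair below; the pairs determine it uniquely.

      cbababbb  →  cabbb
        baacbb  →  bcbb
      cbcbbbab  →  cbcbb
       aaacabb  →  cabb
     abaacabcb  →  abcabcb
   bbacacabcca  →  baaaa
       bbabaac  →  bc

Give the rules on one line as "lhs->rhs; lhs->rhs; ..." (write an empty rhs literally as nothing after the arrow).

ac->c; bab->; bcc->a

  | cbababbb => cabbb
  | baacbb => bacbb => bcbb
  | cbcbbbab => cbcbb
  | aaacabb => aacabb => acabb => cabb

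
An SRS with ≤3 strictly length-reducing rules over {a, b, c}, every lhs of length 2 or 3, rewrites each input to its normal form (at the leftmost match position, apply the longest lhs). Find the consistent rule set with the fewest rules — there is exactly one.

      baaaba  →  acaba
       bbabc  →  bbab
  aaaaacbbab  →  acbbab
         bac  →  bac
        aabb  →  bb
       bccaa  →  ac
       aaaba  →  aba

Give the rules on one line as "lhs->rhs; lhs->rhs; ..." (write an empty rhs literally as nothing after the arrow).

  | baaaba => acaba
  | bbabc => bbab
  | aaaaacbbab => aaacbbab => acbbab
  | bac

aa->; baa->ac; bc->b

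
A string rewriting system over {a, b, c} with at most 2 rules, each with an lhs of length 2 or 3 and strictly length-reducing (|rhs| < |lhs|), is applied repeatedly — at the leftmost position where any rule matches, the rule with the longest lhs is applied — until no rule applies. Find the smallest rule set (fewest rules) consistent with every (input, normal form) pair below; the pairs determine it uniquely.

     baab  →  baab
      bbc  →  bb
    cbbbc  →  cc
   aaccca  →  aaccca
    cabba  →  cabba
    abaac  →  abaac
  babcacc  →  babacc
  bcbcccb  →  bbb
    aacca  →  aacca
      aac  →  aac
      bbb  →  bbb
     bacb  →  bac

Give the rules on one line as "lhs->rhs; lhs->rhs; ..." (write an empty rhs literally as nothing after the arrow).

bc->b; cb->c

  | baab
  | bbc => bb
  | cbbbc => cbbc => cbc => cc
  | aaccca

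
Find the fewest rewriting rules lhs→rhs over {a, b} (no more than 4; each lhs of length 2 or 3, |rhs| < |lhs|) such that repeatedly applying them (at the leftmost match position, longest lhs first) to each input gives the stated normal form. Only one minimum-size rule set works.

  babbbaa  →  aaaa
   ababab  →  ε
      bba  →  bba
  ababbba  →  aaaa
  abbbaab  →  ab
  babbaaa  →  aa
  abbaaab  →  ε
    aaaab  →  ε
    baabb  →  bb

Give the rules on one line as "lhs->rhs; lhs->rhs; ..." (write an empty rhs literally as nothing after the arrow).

aab->ba; abb->a; baa->; bab->aa

  | babbbaa => aabbaa => babaa => aaaa
  | ababab => aaaab => aaba => baa => ε
  | bba
  | ababbba => aaabba => ababa => aaaa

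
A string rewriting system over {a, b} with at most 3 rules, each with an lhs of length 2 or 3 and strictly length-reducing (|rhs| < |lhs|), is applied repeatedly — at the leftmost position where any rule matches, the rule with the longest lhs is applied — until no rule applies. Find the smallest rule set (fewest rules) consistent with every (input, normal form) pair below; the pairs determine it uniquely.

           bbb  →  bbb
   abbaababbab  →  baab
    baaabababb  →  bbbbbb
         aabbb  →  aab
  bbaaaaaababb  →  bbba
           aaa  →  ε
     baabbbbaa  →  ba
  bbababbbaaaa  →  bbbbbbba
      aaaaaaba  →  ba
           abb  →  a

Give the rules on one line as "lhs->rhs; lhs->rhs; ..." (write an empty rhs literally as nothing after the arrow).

aaa->; aba->bb; abb->a

  | bbb
  | abbaababbab => aaababbab => babbab => baab
  | baaabababb => bbababb => bbbbbb
  | aabbb => aab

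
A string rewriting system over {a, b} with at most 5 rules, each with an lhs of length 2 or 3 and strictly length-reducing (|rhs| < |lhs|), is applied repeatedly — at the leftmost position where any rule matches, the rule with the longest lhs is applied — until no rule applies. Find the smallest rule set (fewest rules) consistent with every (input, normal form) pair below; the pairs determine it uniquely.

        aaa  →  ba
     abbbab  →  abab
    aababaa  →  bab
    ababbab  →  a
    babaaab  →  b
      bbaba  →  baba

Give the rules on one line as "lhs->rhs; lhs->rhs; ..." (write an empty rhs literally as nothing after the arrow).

  | aaa => ba
  | abbbab => abab
  | aababaa => babaa => bab
  | ababbab => abaab => abb => a

aa->; aaa->ba; abb->a; bb->b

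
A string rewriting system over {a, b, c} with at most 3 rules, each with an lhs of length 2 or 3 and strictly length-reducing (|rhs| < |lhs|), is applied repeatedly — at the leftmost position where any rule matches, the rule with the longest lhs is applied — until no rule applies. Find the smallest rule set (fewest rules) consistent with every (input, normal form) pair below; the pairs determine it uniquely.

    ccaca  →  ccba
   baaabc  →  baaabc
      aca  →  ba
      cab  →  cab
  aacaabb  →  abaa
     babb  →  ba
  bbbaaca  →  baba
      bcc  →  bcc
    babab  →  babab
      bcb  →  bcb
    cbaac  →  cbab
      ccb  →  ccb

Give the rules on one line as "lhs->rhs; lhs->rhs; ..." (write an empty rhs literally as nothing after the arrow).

ac->b; bb->

  | ccaca => ccba
  | baaabc
  | aca => ba
  | cab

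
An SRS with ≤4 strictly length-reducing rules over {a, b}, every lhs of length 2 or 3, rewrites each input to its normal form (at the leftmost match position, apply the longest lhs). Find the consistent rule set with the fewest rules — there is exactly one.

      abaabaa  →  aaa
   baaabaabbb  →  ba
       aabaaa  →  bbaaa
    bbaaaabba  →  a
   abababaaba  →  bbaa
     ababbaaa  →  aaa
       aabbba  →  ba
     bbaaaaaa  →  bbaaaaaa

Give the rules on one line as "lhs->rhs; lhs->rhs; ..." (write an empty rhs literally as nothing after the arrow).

  | abaabaa => aaabaa => abbaa => abaa => aaa
  | baaabaabbb => babbaabbb => babaabbb => baaabbb => babbbb => babbb => babb => bab => ba
  | aabaaa => bbaaa
  | bbaaaabba => bbaabbba => bbbbbba => bbba => a

aab->bb; ab->a; bbb->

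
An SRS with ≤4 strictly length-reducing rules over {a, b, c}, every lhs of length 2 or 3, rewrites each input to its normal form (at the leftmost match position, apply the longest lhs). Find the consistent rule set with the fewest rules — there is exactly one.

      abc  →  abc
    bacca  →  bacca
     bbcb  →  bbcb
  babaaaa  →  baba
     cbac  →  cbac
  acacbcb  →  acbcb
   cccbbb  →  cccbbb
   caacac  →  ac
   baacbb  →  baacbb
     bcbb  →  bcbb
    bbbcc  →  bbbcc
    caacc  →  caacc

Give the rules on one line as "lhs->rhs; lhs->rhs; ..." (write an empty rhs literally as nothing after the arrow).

  | abc
  | bacca
  | bbcb
  | babaaaa => baba

aaa->; aca->ca; cac->ac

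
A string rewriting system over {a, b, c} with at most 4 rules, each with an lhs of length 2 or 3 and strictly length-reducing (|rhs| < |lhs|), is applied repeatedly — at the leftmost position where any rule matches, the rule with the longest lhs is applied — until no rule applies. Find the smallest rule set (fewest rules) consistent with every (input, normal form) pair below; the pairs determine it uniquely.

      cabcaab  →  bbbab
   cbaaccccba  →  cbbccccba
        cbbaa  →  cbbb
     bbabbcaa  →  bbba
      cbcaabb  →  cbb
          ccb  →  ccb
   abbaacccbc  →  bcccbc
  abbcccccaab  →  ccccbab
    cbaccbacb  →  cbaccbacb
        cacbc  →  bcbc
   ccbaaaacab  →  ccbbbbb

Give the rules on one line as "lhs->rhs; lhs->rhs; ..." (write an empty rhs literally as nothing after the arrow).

aa->b; abb->; ca->b

  | cabcaab => bbcaab => bbbab
  | cbaaccccba => cbbccccba
  | cbbaa => cbbb
  | bbabbcaa => bbcaa => bbba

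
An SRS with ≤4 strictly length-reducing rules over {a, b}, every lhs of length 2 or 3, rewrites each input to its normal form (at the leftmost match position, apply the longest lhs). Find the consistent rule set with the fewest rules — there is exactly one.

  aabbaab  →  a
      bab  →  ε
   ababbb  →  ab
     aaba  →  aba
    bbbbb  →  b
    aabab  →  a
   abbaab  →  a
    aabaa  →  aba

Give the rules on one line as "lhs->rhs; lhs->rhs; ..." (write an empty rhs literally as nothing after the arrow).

  | aabbaab => abbaab => abaab => abab => a
  | bab => ε
  | ababbb => abb => ab
  | aaba => aba

aa->a; bab->; bb->b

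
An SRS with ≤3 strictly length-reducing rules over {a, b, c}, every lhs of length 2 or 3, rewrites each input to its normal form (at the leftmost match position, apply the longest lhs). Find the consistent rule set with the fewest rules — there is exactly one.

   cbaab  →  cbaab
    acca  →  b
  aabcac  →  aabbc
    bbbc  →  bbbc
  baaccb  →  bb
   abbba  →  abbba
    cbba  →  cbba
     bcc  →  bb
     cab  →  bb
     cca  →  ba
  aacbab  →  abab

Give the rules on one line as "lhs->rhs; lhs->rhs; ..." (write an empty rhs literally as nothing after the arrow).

  | cbaab
  | acca => ca => b
  | aabcac => aabbc
  | bbbc

ac->; ca->b; cc->b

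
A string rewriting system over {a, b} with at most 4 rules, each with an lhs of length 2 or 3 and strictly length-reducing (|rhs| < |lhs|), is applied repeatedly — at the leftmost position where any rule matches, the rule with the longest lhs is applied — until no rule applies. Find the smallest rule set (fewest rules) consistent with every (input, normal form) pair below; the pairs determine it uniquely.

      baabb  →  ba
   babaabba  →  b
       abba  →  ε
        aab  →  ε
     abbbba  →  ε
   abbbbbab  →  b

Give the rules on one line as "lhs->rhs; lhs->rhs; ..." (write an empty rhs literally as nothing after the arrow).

aab->; ab->a; aba->; baa->ba

  | baabb => babb => bab => ba
  | babaabba => babba => baba => b
  | abba => aba => ε
  | aab => ε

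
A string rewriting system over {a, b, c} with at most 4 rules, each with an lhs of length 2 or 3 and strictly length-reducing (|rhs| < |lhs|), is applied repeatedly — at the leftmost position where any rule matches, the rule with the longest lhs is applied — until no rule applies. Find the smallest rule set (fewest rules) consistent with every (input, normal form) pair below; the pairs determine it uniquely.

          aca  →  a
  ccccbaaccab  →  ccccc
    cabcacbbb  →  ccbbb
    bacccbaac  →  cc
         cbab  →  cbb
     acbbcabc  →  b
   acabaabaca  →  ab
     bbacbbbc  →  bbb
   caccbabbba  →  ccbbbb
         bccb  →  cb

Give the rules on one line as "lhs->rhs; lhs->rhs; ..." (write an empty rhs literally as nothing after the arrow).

  | aca => a
  | ccccbaaccab => ccccbaccab => ccccbccab => cccccab => ccccc
  | cabcacbbb => ccacbbb => ccbbb
  | bacccbaac => bcccbaac => ccbaac => ccbac => ccbc => cc

ac->; ba->b; bc->; cab->c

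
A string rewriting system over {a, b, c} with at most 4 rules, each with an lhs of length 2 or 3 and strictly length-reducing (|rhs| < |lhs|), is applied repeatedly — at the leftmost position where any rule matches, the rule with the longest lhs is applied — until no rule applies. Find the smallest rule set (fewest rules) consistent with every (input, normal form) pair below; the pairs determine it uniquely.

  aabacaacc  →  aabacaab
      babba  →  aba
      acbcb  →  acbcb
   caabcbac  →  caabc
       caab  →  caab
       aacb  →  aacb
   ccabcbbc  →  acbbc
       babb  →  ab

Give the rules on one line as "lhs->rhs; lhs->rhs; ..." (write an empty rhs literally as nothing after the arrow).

bab->a; cba->; cc->b

  | aabacaacc => aabacaab
  | babba => aba
  | acbcb
  | caabcbac => caabc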